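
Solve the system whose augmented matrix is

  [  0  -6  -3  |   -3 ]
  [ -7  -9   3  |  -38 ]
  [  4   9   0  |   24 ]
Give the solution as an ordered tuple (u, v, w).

R1 <-> R2
  [ -7  -9   3  |  -38 ]
  [  0  -6  -3  |   -3 ]
  [  4   9   0  |   24 ]
R1 → -1/7·R1
  [ 1  9/7  -3/7  |  38/7 ]
  [ 0   -6    -3  |    -3 ]
  [ 4    9     0  |    24 ]
R3 → R3 − 4·R1
  [ 1   9/7  -3/7  |  38/7 ]
  [ 0    -6    -3  |    -3 ]
  [ 0  27/7  12/7  |  16/7 ]
R2 → -1/6·R2
  [ 1   9/7  -3/7  |  38/7 ]
  [ 0     1   1/2  |   1/2 ]
  [ 0  27/7  12/7  |  16/7 ]
R3 → R3 − 27/7·R2
  [ 1  9/7   -3/7  |  38/7 ]
  [ 0    1    1/2  |   1/2 ]
  [ 0    0  -3/14  |  5/14 ]
R3 → -14/3·R3
  [ 1  9/7  -3/7  |  38/7 ]
  [ 0    1   1/2  |   1/2 ]
  [ 0    0     1  |  -5/3 ]
R2 → R2 − 1/2·R3
  [ 1  9/7  -3/7  |  38/7 ]
  [ 0    1     0  |   4/3 ]
  [ 0    0     1  |  -5/3 ]
R1 → R1 + 3/7·R3
  [ 1  9/7  0  |  33/7 ]
  [ 0    1  0  |   4/3 ]
  [ 0    0  1  |  -5/3 ]
R1 → R1 − 9/7·R2
  [ 1  0  0  |     3 ]
  [ 0  1  0  |   4/3 ]
  [ 0  0  1  |  -5/3 ]
Reading off the last column: u = 3, v = 4/3, w = -5/3.

(3, 4/3, -5/3)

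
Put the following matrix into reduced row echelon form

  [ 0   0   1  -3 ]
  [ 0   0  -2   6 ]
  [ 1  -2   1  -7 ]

Swap ρ1 and ρ3.
  [ 1  -2   1  -7 ]
  [ 0   0  -2   6 ]
  [ 0   0   1  -3 ]
Multiply ρ2 by -1/2.
  [ 1  -2  1  -7 ]
  [ 0   0  1  -3 ]
  [ 0   0  1  -3 ]
Subtract ρ2 from ρ3.
  [ 1  -2  1  -7 ]
  [ 0   0  1  -3 ]
  [ 0   0  0   0 ]
Subtract ρ2 from ρ1.
  [ 1  -2  0  -4 ]
  [ 0   0  1  -3 ]
  [ 0   0  0   0 ]

[[1, -2, 0, -4], [0, 0, 1, -3], [0, 0, 0, 0]]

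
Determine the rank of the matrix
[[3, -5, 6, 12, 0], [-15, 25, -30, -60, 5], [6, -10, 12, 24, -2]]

r1 → 1/3·r1
r2 → r2 + 15·r1
r3 → r3 − 6·r1
r2 → 1/5·r2
r3 → r3 + 2·r2
The reduced form has 2 nonzero rows.

rank = 2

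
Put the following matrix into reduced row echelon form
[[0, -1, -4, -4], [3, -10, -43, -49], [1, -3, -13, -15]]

[[1, 0, -1, -3], [0, 1, 4, 4], [0, 0, 0, 0]]

r1 <-> r2
  [ 3  -10  -43  -49 ]
  [ 0   -1   -4   -4 ]
  [ 1   -3  -13  -15 ]
r1 -> 1/3·r1
  [ 1  -10/3  -43/3  -49/3 ]
  [ 0     -1     -4     -4 ]
  [ 1     -3    -13    -15 ]
r3 -> r3 − r1
  [ 1  -10/3  -43/3  -49/3 ]
  [ 0     -1     -4     -4 ]
  [ 0    1/3    4/3    4/3 ]
r2 -> -1·r2
  [ 1  -10/3  -43/3  -49/3 ]
  [ 0      1      4      4 ]
  [ 0    1/3    4/3    4/3 ]
r3 -> r3 − 1/3·r2
  [ 1  -10/3  -43/3  -49/3 ]
  [ 0      1      4      4 ]
  [ 0      0      0      0 ]
r1 -> r1 + 10/3·r2
  [ 1  0  -1  -3 ]
  [ 0  1   4   4 ]
  [ 0  0   0   0 ]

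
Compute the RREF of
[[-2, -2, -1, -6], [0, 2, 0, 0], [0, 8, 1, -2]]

R1 ← -1/2·R1
  [ 1  1  1/2   3 ]
  [ 0  2    0   0 ]
  [ 0  8    1  -2 ]
R2 ← 1/2·R2
  [ 1  1  1/2   3 ]
  [ 0  1    0   0 ]
  [ 0  8    1  -2 ]
R3 ← R3 − 8·R2
  [ 1  1  1/2   3 ]
  [ 0  1    0   0 ]
  [ 0  0    1  -2 ]
R1 ← R1 − 1/2·R3
  [ 1  1  0   4 ]
  [ 0  1  0   0 ]
  [ 0  0  1  -2 ]
R1 ← R1 − R2
  [ 1  0  0   4 ]
  [ 0  1  0   0 ]
  [ 0  0  1  -2 ]

[[1, 0, 0, 4], [0, 1, 0, 0], [0, 0, 1, -2]]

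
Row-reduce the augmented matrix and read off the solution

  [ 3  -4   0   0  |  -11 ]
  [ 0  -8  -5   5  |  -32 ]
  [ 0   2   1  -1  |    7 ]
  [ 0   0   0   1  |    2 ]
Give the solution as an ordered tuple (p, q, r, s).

(-5/3, 3/2, 6, 2)

r1 -> 1/3·r1
r2 -> -1/8·r2
r3 -> r3 − 2·r2
r3 -> -4·r3
r3 -> r3 + r4
r2 -> r2 + 5/8·r4
r2 -> r2 − 5/8·r3
r1 -> r1 + 4/3·r2
Reading off the last column: p = -5/3, q = 3/2, r = 6, s = 2.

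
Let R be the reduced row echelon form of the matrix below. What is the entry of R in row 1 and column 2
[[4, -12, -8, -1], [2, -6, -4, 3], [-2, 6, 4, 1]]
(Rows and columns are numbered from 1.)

-3

R1 -> 1/4·R1
  [  1  -3  -2  -1/4 ]
  [  2  -6  -4     3 ]
  [ -2   6   4     1 ]
R2 -> R2 − 2·R1
  [  1  -3  -2  -1/4 ]
  [  0   0   0   7/2 ]
  [ -2   6   4     1 ]
R3 -> R3 + 2·R1
  [ 1  -3  -2  -1/4 ]
  [ 0   0   0   7/2 ]
  [ 0   0   0   1/2 ]
R2 -> 2/7·R2
  [ 1  -3  -2  -1/4 ]
  [ 0   0   0     1 ]
  [ 0   0   0   1/2 ]
R3 -> R3 − 1/2·R2
  [ 1  -3  -2  -1/4 ]
  [ 0   0   0     1 ]
  [ 0   0   0     0 ]
R1 -> R1 + 1/4·R2
  [ 1  -3  -2  0 ]
  [ 0   0   0  1 ]
  [ 0   0   0  0 ]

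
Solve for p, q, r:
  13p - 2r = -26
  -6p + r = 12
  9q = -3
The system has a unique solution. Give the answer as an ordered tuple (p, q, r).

Form the augmented matrix and row-reduce:
  [ 13  0  -2  |  -26 ]
  [ -6  0   1  |   12 ]
  [  0  9   0  |   -3 ]
Multiply ρ1 by 1/13.
  [  1  0  -2/13  |  -2 ]
  [ -6  0      1  |  12 ]
  [  0  9      0  |  -3 ]
Add 6 times ρ1 to ρ2.
  [ 1  0  -2/13  |  -2 ]
  [ 0  0   1/13  |   0 ]
  [ 0  9      0  |  -3 ]
Swap ρ2 and ρ3.
  [ 1  0  -2/13  |  -2 ]
  [ 0  9      0  |  -3 ]
  [ 0  0   1/13  |   0 ]
Multiply ρ2 by 1/9.
  [ 1  0  -2/13  |    -2 ]
  [ 0  1      0  |  -1/3 ]
  [ 0  0   1/13  |     0 ]
Multiply ρ3 by 13.
  [ 1  0  -2/13  |    -2 ]
  [ 0  1      0  |  -1/3 ]
  [ 0  0      1  |     0 ]
Add 2/13 times ρ3 to ρ1.
  [ 1  0  0  |    -2 ]
  [ 0  1  0  |  -1/3 ]
  [ 0  0  1  |     0 ]
Reading off the last column: p = -2, q = -1/3, r = 0.

(-2, -1/3, 0)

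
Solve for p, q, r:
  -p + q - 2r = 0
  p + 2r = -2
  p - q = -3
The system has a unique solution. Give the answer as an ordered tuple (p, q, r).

Form the augmented matrix and row-reduce:
  [ -1   1  -2  |   0 ]
  [  1   0   2  |  -2 ]
  [  1  -1   0  |  -3 ]
R1 := -1·R1
  [ 1  -1  2  |   0 ]
  [ 1   0  2  |  -2 ]
  [ 1  -1  0  |  -3 ]
R2 := R2 − R1
  [ 1  -1  2  |   0 ]
  [ 0   1  0  |  -2 ]
  [ 1  -1  0  |  -3 ]
R3 := R3 − R1
  [ 1  -1   2  |   0 ]
  [ 0   1   0  |  -2 ]
  [ 0   0  -2  |  -3 ]
R3 := -1/2·R3
  [ 1  -1  2  |    0 ]
  [ 0   1  0  |   -2 ]
  [ 0   0  1  |  3/2 ]
R1 := R1 − 2·R3
  [ 1  -1  0  |   -3 ]
  [ 0   1  0  |   -2 ]
  [ 0   0  1  |  3/2 ]
R1 := R1 + R2
  [ 1  0  0  |   -5 ]
  [ 0  1  0  |   -2 ]
  [ 0  0  1  |  3/2 ]
Reading off the last column: p = -5, q = -2, r = 3/2.

(-5, -2, 3/2)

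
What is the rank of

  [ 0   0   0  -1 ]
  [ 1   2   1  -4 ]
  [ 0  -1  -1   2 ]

rank = 3

ρ1 <-> ρ2
  [ 1   2   1  -4 ]
  [ 0   0   0  -1 ]
  [ 0  -1  -1   2 ]
ρ2 <-> ρ3
  [ 1   2   1  -4 ]
  [ 0  -1  -1   2 ]
  [ 0   0   0  -1 ]
ρ2 ← -1·ρ2
  [ 1  2  1  -4 ]
  [ 0  1  1  -2 ]
  [ 0  0  0  -1 ]
ρ3 ← -1·ρ3
  [ 1  2  1  -4 ]
  [ 0  1  1  -2 ]
  [ 0  0  0   1 ]
ρ2 ← ρ2 + 2·ρ3
  [ 1  2  1  -4 ]
  [ 0  1  1   0 ]
  [ 0  0  0   1 ]
ρ1 ← ρ1 + 4·ρ3
  [ 1  2  1  0 ]
  [ 0  1  1  0 ]
  [ 0  0  0  1 ]
ρ1 ← ρ1 − 2·ρ2
  [ 1  0  -1  0 ]
  [ 0  1   1  0 ]
  [ 0  0   0  1 ]
The reduced form has 3 nonzero rows.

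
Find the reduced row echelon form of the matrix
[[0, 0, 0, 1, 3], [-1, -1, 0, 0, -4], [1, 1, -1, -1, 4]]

[[1, 1, 0, 0, 4], [0, 0, 1, 0, -3], [0, 0, 0, 1, 3]]

ρ1 <=> ρ2
ρ1 -> -1·ρ1
ρ3 -> ρ3 − ρ1
ρ2 <=> ρ3
ρ2 -> -1·ρ2
ρ2 -> ρ2 − ρ3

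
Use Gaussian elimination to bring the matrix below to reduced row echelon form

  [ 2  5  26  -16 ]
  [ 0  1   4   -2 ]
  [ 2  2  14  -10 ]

ρ1 := 1/2·ρ1
  [ 1  5/2  13   -8 ]
  [ 0    1   4   -2 ]
  [ 2    2  14  -10 ]
ρ3 := ρ3 − 2·ρ1
  [ 1  5/2   13  -8 ]
  [ 0    1    4  -2 ]
  [ 0   -3  -12   6 ]
ρ3 := ρ3 + 3·ρ2
  [ 1  5/2  13  -8 ]
  [ 0    1   4  -2 ]
  [ 0    0   0   0 ]
ρ1 := ρ1 − 5/2·ρ2
  [ 1  0  3  -3 ]
  [ 0  1  4  -2 ]
  [ 0  0  0   0 ]

[[1, 0, 3, -3], [0, 1, 4, -2], [0, 0, 0, 0]]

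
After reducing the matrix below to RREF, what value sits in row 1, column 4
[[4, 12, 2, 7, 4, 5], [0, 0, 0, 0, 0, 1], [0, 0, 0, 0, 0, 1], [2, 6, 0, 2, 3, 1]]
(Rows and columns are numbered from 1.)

1

ρ1 → 1/4·ρ1
  [ 1  3  1/2  7/4  1  5/4 ]
  [ 0  0    0    0  0    1 ]
  [ 0  0    0    0  0    1 ]
  [ 2  6    0    2  3    1 ]
ρ4 → ρ4 − 2·ρ1
  [ 1  3  1/2   7/4  1   5/4 ]
  [ 0  0    0     0  0     1 ]
  [ 0  0    0     0  0     1 ]
  [ 0  0   -1  -3/2  1  -3/2 ]
ρ2 <=> ρ4
  [ 1  3  1/2   7/4  1   5/4 ]
  [ 0  0   -1  -3/2  1  -3/2 ]
  [ 0  0    0     0  0     1 ]
  [ 0  0    0     0  0     1 ]
ρ2 → -1·ρ2
  [ 1  3  1/2  7/4   1  5/4 ]
  [ 0  0    1  3/2  -1  3/2 ]
  [ 0  0    0    0   0    1 ]
  [ 0  0    0    0   0    1 ]
ρ4 → ρ4 − ρ3
  [ 1  3  1/2  7/4   1  5/4 ]
  [ 0  0    1  3/2  -1  3/2 ]
  [ 0  0    0    0   0    1 ]
  [ 0  0    0    0   0    0 ]
ρ2 → ρ2 − 3/2·ρ3
  [ 1  3  1/2  7/4   1  5/4 ]
  [ 0  0    1  3/2  -1    0 ]
  [ 0  0    0    0   0    1 ]
  [ 0  0    0    0   0    0 ]
ρ1 → ρ1 − 5/4·ρ3
  [ 1  3  1/2  7/4   1  0 ]
  [ 0  0    1  3/2  -1  0 ]
  [ 0  0    0    0   0  1 ]
  [ 0  0    0    0   0  0 ]
ρ1 → ρ1 − 1/2·ρ2
  [ 1  3  0    1  3/2  0 ]
  [ 0  0  1  3/2   -1  0 ]
  [ 0  0  0    0    0  1 ]
  [ 0  0  0    0    0  0 ]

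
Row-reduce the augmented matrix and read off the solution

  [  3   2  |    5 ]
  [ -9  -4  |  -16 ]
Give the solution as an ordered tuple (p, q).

ρ1 := 1/3·ρ1
ρ2 := ρ2 + 9·ρ1
ρ2 := 1/2·ρ2
ρ1 := ρ1 − 2/3·ρ2
Reading off the last column: p = 2, q = -1/2.

(2, -1/2)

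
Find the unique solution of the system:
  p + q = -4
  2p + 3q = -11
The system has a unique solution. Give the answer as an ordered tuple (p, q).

(-1, -3)

Form the augmented matrix and row-reduce:
  [ 1  1  |   -4 ]
  [ 2  3  |  -11 ]
R2 := R2 − 2·R1
  [ 1  1  |  -4 ]
  [ 0  1  |  -3 ]
R1 := R1 − R2
  [ 1  0  |  -1 ]
  [ 0  1  |  -3 ]
Reading off the last column: p = -1, q = -3.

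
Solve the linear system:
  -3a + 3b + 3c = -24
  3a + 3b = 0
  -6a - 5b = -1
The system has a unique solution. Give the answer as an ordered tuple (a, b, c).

Form the augmented matrix and row-reduce:
  [ -3   3  3  |  -24 ]
  [  3   3  0  |    0 ]
  [ -6  -5  0  |   -1 ]
ρ1 ← -1/3·ρ1
ρ2 ← ρ2 − 3·ρ1
ρ3 ← ρ3 + 6·ρ1
ρ2 ← 1/6·ρ2
ρ3 ← ρ3 + 11·ρ2
ρ3 ← -2·ρ3
ρ2 ← ρ2 − 1/2·ρ3
ρ1 ← ρ1 + ρ3
ρ1 ← ρ1 + ρ2
Reading off the last column: a = 1, b = -1, c = -6.

(1, -1, -6)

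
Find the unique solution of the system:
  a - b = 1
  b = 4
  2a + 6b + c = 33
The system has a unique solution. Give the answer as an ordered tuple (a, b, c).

Form the augmented matrix and row-reduce:
  [ 1  -1  0  |   1 ]
  [ 0   1  0  |   4 ]
  [ 2   6  1  |  33 ]
ρ3 := ρ3 − 2·ρ1
  [ 1  -1  0  |   1 ]
  [ 0   1  0  |   4 ]
  [ 0   8  1  |  31 ]
ρ3 := ρ3 − 8·ρ2
  [ 1  -1  0  |   1 ]
  [ 0   1  0  |   4 ]
  [ 0   0  1  |  -1 ]
ρ1 := ρ1 + ρ2
  [ 1  0  0  |   5 ]
  [ 0  1  0  |   4 ]
  [ 0  0  1  |  -1 ]
Reading off the last column: a = 5, b = 4, c = -1.

(5, 4, -1)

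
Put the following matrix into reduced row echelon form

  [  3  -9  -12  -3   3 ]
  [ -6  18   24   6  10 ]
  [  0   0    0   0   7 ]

[[1, -3, -4, -1, 0], [0, 0, 0, 0, 1], [0, 0, 0, 0, 0]]

r1 -> 1/3·r1
  [  1  -3  -4  -1   1 ]
  [ -6  18  24   6  10 ]
  [  0   0   0   0   7 ]
r2 -> r2 + 6·r1
  [ 1  -3  -4  -1   1 ]
  [ 0   0   0   0  16 ]
  [ 0   0   0   0   7 ]
r2 -> 1/16·r2
  [ 1  -3  -4  -1  1 ]
  [ 0   0   0   0  1 ]
  [ 0   0   0   0  7 ]
r3 -> r3 − 7·r2
  [ 1  -3  -4  -1  1 ]
  [ 0   0   0   0  1 ]
  [ 0   0   0   0  0 ]
r1 -> r1 − r2
  [ 1  -3  -4  -1  0 ]
  [ 0   0   0   0  1 ]
  [ 0   0   0   0  0 ]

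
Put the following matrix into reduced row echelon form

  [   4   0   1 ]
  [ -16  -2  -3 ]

ρ1 -> 1/4·ρ1
  [   1   0  1/4 ]
  [ -16  -2   -3 ]
ρ2 -> ρ2 + 16·ρ1
  [ 1   0  1/4 ]
  [ 0  -2    1 ]
ρ2 -> -1/2·ρ2
  [ 1  0   1/4 ]
  [ 0  1  -1/2 ]

[[1, 0, 1/4], [0, 1, -1/2]]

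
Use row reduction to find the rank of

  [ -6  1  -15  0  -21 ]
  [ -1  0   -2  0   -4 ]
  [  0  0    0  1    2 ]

R1 ← -1/6·R1
  [  1  -1/6  5/2  0  7/2 ]
  [ -1     0   -2  0   -4 ]
  [  0     0    0  1    2 ]
R2 ← R2 + R1
  [ 1  -1/6  5/2  0   7/2 ]
  [ 0  -1/6  1/2  0  -1/2 ]
  [ 0     0    0  1     2 ]
R2 ← -6·R2
  [ 1  -1/6  5/2  0  7/2 ]
  [ 0     1   -3  0    3 ]
  [ 0     0    0  1    2 ]
R1 ← R1 + 1/6·R2
  [ 1  0   2  0  4 ]
  [ 0  1  -3  0  3 ]
  [ 0  0   0  1  2 ]
The reduced form has 3 nonzero rows.

rank = 3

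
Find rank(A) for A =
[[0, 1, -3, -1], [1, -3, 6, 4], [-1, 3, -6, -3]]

rank = 3

R1 <-> R2
  [  1  -3   6   4 ]
  [  0   1  -3  -1 ]
  [ -1   3  -6  -3 ]
R3 -> R3 + R1
  [ 1  -3   6   4 ]
  [ 0   1  -3  -1 ]
  [ 0   0   0   1 ]
R2 -> R2 + R3
  [ 1  -3   6  4 ]
  [ 0   1  -3  0 ]
  [ 0   0   0  1 ]
R1 -> R1 − 4·R3
  [ 1  -3   6  0 ]
  [ 0   1  -3  0 ]
  [ 0   0   0  1 ]
R1 -> R1 + 3·R2
  [ 1  0  -3  0 ]
  [ 0  1  -3  0 ]
  [ 0  0   0  1 ]
The reduced form has 3 nonzero rows.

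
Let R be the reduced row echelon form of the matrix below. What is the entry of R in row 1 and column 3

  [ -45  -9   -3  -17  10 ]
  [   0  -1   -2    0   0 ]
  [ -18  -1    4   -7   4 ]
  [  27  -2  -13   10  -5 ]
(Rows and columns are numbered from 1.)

-1/3

r1 := -1/45·r1
  [   1  1/5  1/15  17/45  -2/9 ]
  [   0   -1    -2      0     0 ]
  [ -18   -1     4     -7     4 ]
  [  27   -2   -13     10    -5 ]
r3 := r3 + 18·r1
  [  1   1/5  1/15  17/45  -2/9 ]
  [  0    -1    -2      0     0 ]
  [  0  13/5  26/5   -1/5     0 ]
  [ 27    -2   -13     10    -5 ]
r4 := r4 − 27·r1
  [ 1    1/5   1/15  17/45  -2/9 ]
  [ 0     -1     -2      0     0 ]
  [ 0   13/5   26/5   -1/5     0 ]
  [ 0  -37/5  -74/5   -1/5     1 ]
r2 := -1·r2
  [ 1    1/5   1/15  17/45  -2/9 ]
  [ 0      1      2      0     0 ]
  [ 0   13/5   26/5   -1/5     0 ]
  [ 0  -37/5  -74/5   -1/5     1 ]
r3 := r3 − 13/5·r2
  [ 1    1/5   1/15  17/45  -2/9 ]
  [ 0      1      2      0     0 ]
  [ 0      0      0   -1/5     0 ]
  [ 0  -37/5  -74/5   -1/5     1 ]
r4 := r4 + 37/5·r2
  [ 1  1/5  1/15  17/45  -2/9 ]
  [ 0    1     2      0     0 ]
  [ 0    0     0   -1/5     0 ]
  [ 0    0     0   -1/5     1 ]
r3 := -5·r3
  [ 1  1/5  1/15  17/45  -2/9 ]
  [ 0    1     2      0     0 ]
  [ 0    0     0      1     0 ]
  [ 0    0     0   -1/5     1 ]
r4 := r4 + 1/5·r3
  [ 1  1/5  1/15  17/45  -2/9 ]
  [ 0    1     2      0     0 ]
  [ 0    0     0      1     0 ]
  [ 0    0     0      0     1 ]
r1 := r1 + 2/9·r4
  [ 1  1/5  1/15  17/45  0 ]
  [ 0    1     2      0  0 ]
  [ 0    0     0      1  0 ]
  [ 0    0     0      0  1 ]
r1 := r1 − 17/45·r3
  [ 1  1/5  1/15  0  0 ]
  [ 0    1     2  0  0 ]
  [ 0    0     0  1  0 ]
  [ 0    0     0  0  1 ]
r1 := r1 − 1/5·r2
  [ 1  0  -1/3  0  0 ]
  [ 0  1     2  0  0 ]
  [ 0  0     0  1  0 ]
  [ 0  0     0  0  1 ]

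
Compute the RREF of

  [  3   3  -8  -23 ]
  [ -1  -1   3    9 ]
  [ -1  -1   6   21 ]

R1 -> 1/3·R1
R2 -> R2 + R1
R3 -> R3 + R1
R2 -> 3·R2
R3 -> R3 − 10/3·R2
R1 -> R1 + 8/3·R2

[[1, 1, 0, 3], [0, 0, 1, 4], [0, 0, 0, 0]]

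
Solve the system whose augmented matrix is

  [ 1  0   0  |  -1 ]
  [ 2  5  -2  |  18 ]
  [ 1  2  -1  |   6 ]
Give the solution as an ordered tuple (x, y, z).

ρ2 -> ρ2 − 2·ρ1
  [ 1  0   0  |  -1 ]
  [ 0  5  -2  |  20 ]
  [ 1  2  -1  |   6 ]
ρ3 -> ρ3 − ρ1
  [ 1  0   0  |  -1 ]
  [ 0  5  -2  |  20 ]
  [ 0  2  -1  |   7 ]
ρ2 -> 1/5·ρ2
  [ 1  0     0  |  -1 ]
  [ 0  1  -2/5  |   4 ]
  [ 0  2    -1  |   7 ]
ρ3 -> ρ3 − 2·ρ2
  [ 1  0     0  |  -1 ]
  [ 0  1  -2/5  |   4 ]
  [ 0  0  -1/5  |  -1 ]
ρ3 -> -5·ρ3
  [ 1  0     0  |  -1 ]
  [ 0  1  -2/5  |   4 ]
  [ 0  0     1  |   5 ]
ρ2 -> ρ2 + 2/5·ρ3
  [ 1  0  0  |  -1 ]
  [ 0  1  0  |   6 ]
  [ 0  0  1  |   5 ]
Reading off the last column: x = -1, y = 6, z = 5.

(-1, 6, 5)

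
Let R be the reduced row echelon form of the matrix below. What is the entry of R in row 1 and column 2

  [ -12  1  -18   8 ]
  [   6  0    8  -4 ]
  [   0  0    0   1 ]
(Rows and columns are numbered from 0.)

-2

r1 → -1/12·r1
  [ 1  -1/12  3/2  -2/3 ]
  [ 6      0    8    -4 ]
  [ 0      0    0     1 ]
r2 → r2 − 6·r1
  [ 1  -1/12  3/2  -2/3 ]
  [ 0    1/2   -1     0 ]
  [ 0      0    0     1 ]
r2 → 2·r2
  [ 1  -1/12  3/2  -2/3 ]
  [ 0      1   -2     0 ]
  [ 0      0    0     1 ]
r1 → r1 + 2/3·r3
  [ 1  -1/12  3/2  0 ]
  [ 0      1   -2  0 ]
  [ 0      0    0  1 ]
r1 → r1 + 1/12·r2
  [ 1  0  4/3  0 ]
  [ 0  1   -2  0 ]
  [ 0  0    0  1 ]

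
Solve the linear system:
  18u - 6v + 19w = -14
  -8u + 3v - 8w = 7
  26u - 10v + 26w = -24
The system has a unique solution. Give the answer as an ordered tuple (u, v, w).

Form the augmented matrix and row-reduce:
  [ 18   -6  19  |  -14 ]
  [ -8    3  -8  |    7 ]
  [ 26  -10  26  |  -24 ]
Multiply R1 by 1/18.
  [  1  -1/3  19/18  |  -7/9 ]
  [ -8     3     -8  |     7 ]
  [ 26   -10     26  |   -24 ]
Add 8 times R1 to R2.
  [  1  -1/3  19/18  |  -7/9 ]
  [  0   1/3    4/9  |   7/9 ]
  [ 26   -10     26  |   -24 ]
Subtract 26 times R1 from R3.
  [ 1  -1/3  19/18  |   -7/9 ]
  [ 0   1/3    4/9  |    7/9 ]
  [ 0  -4/3  -13/9  |  -34/9 ]
Multiply R2 by 3.
  [ 1  -1/3  19/18  |   -7/9 ]
  [ 0     1    4/3  |    7/3 ]
  [ 0  -4/3  -13/9  |  -34/9 ]
Add 4/3 times R2 to R3.
  [ 1  -1/3  19/18  |  -7/9 ]
  [ 0     1    4/3  |   7/3 ]
  [ 0     0    1/3  |  -2/3 ]
Multiply R3 by 3.
  [ 1  -1/3  19/18  |  -7/9 ]
  [ 0     1    4/3  |   7/3 ]
  [ 0     0      1  |    -2 ]
Subtract 4/3 times R3 from R2.
  [ 1  -1/3  19/18  |  -7/9 ]
  [ 0     1      0  |     5 ]
  [ 0     0      1  |    -2 ]
Subtract 19/18 times R3 from R1.
  [ 1  -1/3  0  |  4/3 ]
  [ 0     1  0  |    5 ]
  [ 0     0  1  |   -2 ]
Add 1/3 times R2 to R1.
  [ 1  0  0  |   3 ]
  [ 0  1  0  |   5 ]
  [ 0  0  1  |  -2 ]
Reading off the last column: u = 3, v = 5, w = -2.

(3, 5, -2)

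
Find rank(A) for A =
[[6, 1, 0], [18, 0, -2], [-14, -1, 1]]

r1 -> 1/6·r1
  [   1  1/6   0 ]
  [  18    0  -2 ]
  [ -14   -1   1 ]
r2 -> r2 − 18·r1
  [   1  1/6   0 ]
  [   0   -3  -2 ]
  [ -14   -1   1 ]
r3 -> r3 + 14·r1
  [ 1  1/6   0 ]
  [ 0   -3  -2 ]
  [ 0  4/3   1 ]
r2 -> -1/3·r2
  [ 1  1/6    0 ]
  [ 0    1  2/3 ]
  [ 0  4/3    1 ]
r3 -> r3 − 4/3·r2
  [ 1  1/6    0 ]
  [ 0    1  2/3 ]
  [ 0    0  1/9 ]
r3 -> 9·r3
  [ 1  1/6    0 ]
  [ 0    1  2/3 ]
  [ 0    0    1 ]
r2 -> r2 − 2/3·r3
  [ 1  1/6  0 ]
  [ 0    1  0 ]
  [ 0    0  1 ]
r1 -> r1 − 1/6·r2
  [ 1  0  0 ]
  [ 0  1  0 ]
  [ 0  0  1 ]
The reduced form has 3 nonzero rows.

rank = 3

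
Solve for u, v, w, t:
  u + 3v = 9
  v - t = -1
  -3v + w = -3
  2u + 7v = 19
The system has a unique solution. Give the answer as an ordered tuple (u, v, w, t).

Form the augmented matrix and row-reduce:
  [ 1   3  0   0  |   9 ]
  [ 0   1  0  -1  |  -1 ]
  [ 0  -3  1   0  |  -3 ]
  [ 2   7  0   0  |  19 ]
ρ4 := ρ4 − 2·ρ1
  [ 1   3  0   0  |   9 ]
  [ 0   1  0  -1  |  -1 ]
  [ 0  -3  1   0  |  -3 ]
  [ 0   1  0   0  |   1 ]
ρ3 := ρ3 + 3·ρ2
  [ 1  3  0   0  |   9 ]
  [ 0  1  0  -1  |  -1 ]
  [ 0  0  1  -3  |  -6 ]
  [ 0  1  0   0  |   1 ]
ρ4 := ρ4 − ρ2
  [ 1  3  0   0  |   9 ]
  [ 0  1  0  -1  |  -1 ]
  [ 0  0  1  -3  |  -6 ]
  [ 0  0  0   1  |   2 ]
ρ3 := ρ3 + 3·ρ4
  [ 1  3  0   0  |   9 ]
  [ 0  1  0  -1  |  -1 ]
  [ 0  0  1   0  |   0 ]
  [ 0  0  0   1  |   2 ]
ρ2 := ρ2 + ρ4
  [ 1  3  0  0  |  9 ]
  [ 0  1  0  0  |  1 ]
  [ 0  0  1  0  |  0 ]
  [ 0  0  0  1  |  2 ]
ρ1 := ρ1 − 3·ρ2
  [ 1  0  0  0  |  6 ]
  [ 0  1  0  0  |  1 ]
  [ 0  0  1  0  |  0 ]
  [ 0  0  0  1  |  2 ]
Reading off the last column: u = 6, v = 1, w = 0, t = 2.

(6, 1, 0, 2)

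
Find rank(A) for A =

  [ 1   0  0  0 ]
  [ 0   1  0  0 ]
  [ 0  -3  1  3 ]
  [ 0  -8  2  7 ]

R3 := R3 + 3·R2
  [ 1   0  0  0 ]
  [ 0   1  0  0 ]
  [ 0   0  1  3 ]
  [ 0  -8  2  7 ]
R4 := R4 + 8·R2
  [ 1  0  0  0 ]
  [ 0  1  0  0 ]
  [ 0  0  1  3 ]
  [ 0  0  2  7 ]
R4 := R4 − 2·R3
  [ 1  0  0  0 ]
  [ 0  1  0  0 ]
  [ 0  0  1  3 ]
  [ 0  0  0  1 ]
R3 := R3 − 3·R4
  [ 1  0  0  0 ]
  [ 0  1  0  0 ]
  [ 0  0  1  0 ]
  [ 0  0  0  1 ]
The reduced form has 4 nonzero rows.

rank = 4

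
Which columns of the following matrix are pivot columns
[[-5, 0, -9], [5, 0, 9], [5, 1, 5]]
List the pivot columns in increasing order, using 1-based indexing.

1, 2

Multiply R1 by -1/5.
Subtract 5 times R1 from R2.
Subtract 5 times R1 from R3.
Swap R2 and R3.
Pivot columns are the columns containing a leading 1.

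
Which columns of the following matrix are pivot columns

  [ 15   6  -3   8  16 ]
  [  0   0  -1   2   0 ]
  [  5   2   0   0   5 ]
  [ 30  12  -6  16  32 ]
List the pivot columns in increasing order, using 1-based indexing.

R1 → 1/15·R1
  [  1  2/5  -1/5  8/15  16/15 ]
  [  0    0    -1     2      0 ]
  [  5    2     0     0      5 ]
  [ 30   12    -6    16     32 ]
R3 → R3 − 5·R1
  [  1  2/5  -1/5  8/15  16/15 ]
  [  0    0    -1     2      0 ]
  [  0    0     1  -8/3   -1/3 ]
  [ 30   12    -6    16     32 ]
R4 → R4 − 30·R1
  [ 1  2/5  -1/5  8/15  16/15 ]
  [ 0    0    -1     2      0 ]
  [ 0    0     1  -8/3   -1/3 ]
  [ 0    0     0     0      0 ]
R2 → -1·R2
  [ 1  2/5  -1/5  8/15  16/15 ]
  [ 0    0     1    -2      0 ]
  [ 0    0     1  -8/3   -1/3 ]
  [ 0    0     0     0      0 ]
R3 → R3 − R2
  [ 1  2/5  -1/5  8/15  16/15 ]
  [ 0    0     1    -2      0 ]
  [ 0    0     0  -2/3   -1/3 ]
  [ 0    0     0     0      0 ]
R3 → -3/2·R3
  [ 1  2/5  -1/5  8/15  16/15 ]
  [ 0    0     1    -2      0 ]
  [ 0    0     0     1    1/2 ]
  [ 0    0     0     0      0 ]
R2 → R2 + 2·R3
  [ 1  2/5  -1/5  8/15  16/15 ]
  [ 0    0     1     0      1 ]
  [ 0    0     0     1    1/2 ]
  [ 0    0     0     0      0 ]
R1 → R1 − 8/15·R3
  [ 1  2/5  -1/5  0  4/5 ]
  [ 0    0     1  0    1 ]
  [ 0    0     0  1  1/2 ]
  [ 0    0     0  0    0 ]
R1 → R1 + 1/5·R2
  [ 1  2/5  0  0    1 ]
  [ 0    0  1  0    1 ]
  [ 0    0  0  1  1/2 ]
  [ 0    0  0  0    0 ]
Pivot columns are the columns containing a leading 1.

1, 3, 4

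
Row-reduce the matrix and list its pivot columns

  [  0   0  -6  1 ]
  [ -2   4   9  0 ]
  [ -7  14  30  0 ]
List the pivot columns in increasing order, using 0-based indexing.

Swap R1 and R2.
Multiply R1 by -1/2.
Add 7 times R1 to R3.
Multiply R2 by -1/6.
Add 3/2 times R2 to R3.
Multiply R3 by -4.
Add 1/6 times R3 to R2.
Add 9/2 times R2 to R1.
Pivot columns are the columns containing a leading 1.

0, 2, 3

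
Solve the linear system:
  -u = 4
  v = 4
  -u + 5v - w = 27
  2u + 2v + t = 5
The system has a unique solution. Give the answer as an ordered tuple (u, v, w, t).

Form the augmented matrix and row-reduce:
  [ -1  0   0  0  |   4 ]
  [  0  1   0  0  |   4 ]
  [ -1  5  -1  0  |  27 ]
  [  2  2   0  1  |   5 ]
ρ1 → -1·ρ1
ρ3 → ρ3 + ρ1
ρ4 → ρ4 − 2·ρ1
ρ3 → ρ3 − 5·ρ2
ρ4 → ρ4 − 2·ρ2
ρ3 → -1·ρ3
Reading off the last column: u = -4, v = 4, w = -3, t = 5.

(-4, 4, -3, 5)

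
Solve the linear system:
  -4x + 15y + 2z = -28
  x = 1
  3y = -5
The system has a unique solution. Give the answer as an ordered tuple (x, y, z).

(1, -5/3, 1/2)

Form the augmented matrix and row-reduce:
  [ -4  15  2  |  -28 ]
  [  1   0  0  |    1 ]
  [  0   3  0  |   -5 ]
R1 ← -1/4·R1
R2 ← R2 − R1
R2 ← 4/15·R2
R3 ← R3 − 3·R2
R3 ← -5/2·R3
R2 ← R2 − 2/15·R3
R1 ← R1 + 1/2·R3
R1 ← R1 + 15/4·R2
Reading off the last column: x = 1, y = -5/3, z = 1/2.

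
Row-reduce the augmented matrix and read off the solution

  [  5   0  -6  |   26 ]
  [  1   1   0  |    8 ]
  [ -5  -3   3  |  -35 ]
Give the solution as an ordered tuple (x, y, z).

r1 := 1/5·r1
  [  1   0  -6/5  |  26/5 ]
  [  1   1     0  |     8 ]
  [ -5  -3     3  |   -35 ]
r2 := r2 − r1
  [  1   0  -6/5  |  26/5 ]
  [  0   1   6/5  |  14/5 ]
  [ -5  -3     3  |   -35 ]
r3 := r3 + 5·r1
  [ 1   0  -6/5  |  26/5 ]
  [ 0   1   6/5  |  14/5 ]
  [ 0  -3    -3  |    -9 ]
r3 := r3 + 3·r2
  [ 1  0  -6/5  |  26/5 ]
  [ 0  1   6/5  |  14/5 ]
  [ 0  0   3/5  |  -3/5 ]
r3 := 5/3·r3
  [ 1  0  -6/5  |  26/5 ]
  [ 0  1   6/5  |  14/5 ]
  [ 0  0     1  |    -1 ]
r2 := r2 − 6/5·r3
  [ 1  0  -6/5  |  26/5 ]
  [ 0  1     0  |     4 ]
  [ 0  0     1  |    -1 ]
r1 := r1 + 6/5·r3
  [ 1  0  0  |   4 ]
  [ 0  1  0  |   4 ]
  [ 0  0  1  |  -1 ]
Reading off the last column: x = 4, y = 4, z = -1.

(4, 4, -1)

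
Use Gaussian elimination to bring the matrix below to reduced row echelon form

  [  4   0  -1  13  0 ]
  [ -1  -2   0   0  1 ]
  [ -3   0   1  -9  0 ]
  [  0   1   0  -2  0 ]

[[1, 0, 0, 4, 0], [0, 1, 0, -2, 0], [0, 0, 1, 3, 0], [0, 0, 0, 0, 1]]

Multiply ρ1 by 1/4.
  [  1   0  -1/4  13/4  0 ]
  [ -1  -2     0     0  1 ]
  [ -3   0     1    -9  0 ]
  [  0   1     0    -2  0 ]
Add ρ1 to ρ2.
  [  1   0  -1/4  13/4  0 ]
  [  0  -2  -1/4  13/4  1 ]
  [ -3   0     1    -9  0 ]
  [  0   1     0    -2  0 ]
Add 3 times ρ1 to ρ3.
  [ 1   0  -1/4  13/4  0 ]
  [ 0  -2  -1/4  13/4  1 ]
  [ 0   0   1/4   3/4  0 ]
  [ 0   1     0    -2  0 ]
Multiply ρ2 by -1/2.
  [ 1  0  -1/4   13/4     0 ]
  [ 0  1   1/8  -13/8  -1/2 ]
  [ 0  0   1/4    3/4     0 ]
  [ 0  1     0     -2     0 ]
Subtract ρ2 from ρ4.
  [ 1  0  -1/4   13/4     0 ]
  [ 0  1   1/8  -13/8  -1/2 ]
  [ 0  0   1/4    3/4     0 ]
  [ 0  0  -1/8   -3/8   1/2 ]
Multiply ρ3 by 4.
  [ 1  0  -1/4   13/4     0 ]
  [ 0  1   1/8  -13/8  -1/2 ]
  [ 0  0     1      3     0 ]
  [ 0  0  -1/8   -3/8   1/2 ]
Add 1/8 times ρ3 to ρ4.
  [ 1  0  -1/4   13/4     0 ]
  [ 0  1   1/8  -13/8  -1/2 ]
  [ 0  0     1      3     0 ]
  [ 0  0     0      0   1/2 ]
Multiply ρ4 by 2.
  [ 1  0  -1/4   13/4     0 ]
  [ 0  1   1/8  -13/8  -1/2 ]
  [ 0  0     1      3     0 ]
  [ 0  0     0      0     1 ]
Add 1/2 times ρ4 to ρ2.
  [ 1  0  -1/4   13/4  0 ]
  [ 0  1   1/8  -13/8  0 ]
  [ 0  0     1      3  0 ]
  [ 0  0     0      0  1 ]
Subtract 1/8 times ρ3 from ρ2.
  [ 1  0  -1/4  13/4  0 ]
  [ 0  1     0    -2  0 ]
  [ 0  0     1     3  0 ]
  [ 0  0     0     0  1 ]
Add 1/4 times ρ3 to ρ1.
  [ 1  0  0   4  0 ]
  [ 0  1  0  -2  0 ]
  [ 0  0  1   3  0 ]
  [ 0  0  0   0  1 ]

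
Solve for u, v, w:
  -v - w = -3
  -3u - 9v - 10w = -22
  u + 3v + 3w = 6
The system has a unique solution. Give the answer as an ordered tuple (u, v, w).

(-3, -1, 4)

Form the augmented matrix and row-reduce:
  [  0  -1   -1  |   -3 ]
  [ -3  -9  -10  |  -22 ]
  [  1   3    3  |    6 ]
R1 ↔ R2
  [ -3  -9  -10  |  -22 ]
  [  0  -1   -1  |   -3 ]
  [  1   3    3  |    6 ]
R1 := -1/3·R1
  [ 1   3  10/3  |  22/3 ]
  [ 0  -1    -1  |    -3 ]
  [ 1   3     3  |     6 ]
R3 := R3 − R1
  [ 1   3  10/3  |  22/3 ]
  [ 0  -1    -1  |    -3 ]
  [ 0   0  -1/3  |  -4/3 ]
R2 := -1·R2
  [ 1  3  10/3  |  22/3 ]
  [ 0  1     1  |     3 ]
  [ 0  0  -1/3  |  -4/3 ]
R3 := -3·R3
  [ 1  3  10/3  |  22/3 ]
  [ 0  1     1  |     3 ]
  [ 0  0     1  |     4 ]
R2 := R2 − R3
  [ 1  3  10/3  |  22/3 ]
  [ 0  1     0  |    -1 ]
  [ 0  0     1  |     4 ]
R1 := R1 − 10/3·R3
  [ 1  3  0  |  -6 ]
  [ 0  1  0  |  -1 ]
  [ 0  0  1  |   4 ]
R1 := R1 − 3·R2
  [ 1  0  0  |  -3 ]
  [ 0  1  0  |  -1 ]
  [ 0  0  1  |   4 ]
Reading off the last column: u = -3, v = -1, w = 4.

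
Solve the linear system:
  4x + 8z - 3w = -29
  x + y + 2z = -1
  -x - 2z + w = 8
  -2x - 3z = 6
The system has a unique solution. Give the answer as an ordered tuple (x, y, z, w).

Form the augmented matrix and row-reduce:
  [  4  0   8  -3  |  -29 ]
  [  1  1   2   0  |   -1 ]
  [ -1  0  -2   1  |    8 ]
  [ -2  0  -3   0  |    6 ]
Multiply R1 by 1/4.
  [  1  0   2  -3/4  |  -29/4 ]
  [  1  1   2     0  |     -1 ]
  [ -1  0  -2     1  |      8 ]
  [ -2  0  -3     0  |      6 ]
Subtract R1 from R2.
  [  1  0   2  -3/4  |  -29/4 ]
  [  0  1   0   3/4  |   25/4 ]
  [ -1  0  -2     1  |      8 ]
  [ -2  0  -3     0  |      6 ]
Add R1 to R3.
  [  1  0   2  -3/4  |  -29/4 ]
  [  0  1   0   3/4  |   25/4 ]
  [  0  0   0   1/4  |    3/4 ]
  [ -2  0  -3     0  |      6 ]
Add 2 times R1 to R4.
  [ 1  0  2  -3/4  |  -29/4 ]
  [ 0  1  0   3/4  |   25/4 ]
  [ 0  0  0   1/4  |    3/4 ]
  [ 0  0  1  -3/2  |  -17/2 ]
Swap R3 and R4.
  [ 1  0  2  -3/4  |  -29/4 ]
  [ 0  1  0   3/4  |   25/4 ]
  [ 0  0  1  -3/2  |  -17/2 ]
  [ 0  0  0   1/4  |    3/4 ]
Multiply R4 by 4.
  [ 1  0  2  -3/4  |  -29/4 ]
  [ 0  1  0   3/4  |   25/4 ]
  [ 0  0  1  -3/2  |  -17/2 ]
  [ 0  0  0     1  |      3 ]
Add 3/2 times R4 to R3.
  [ 1  0  2  -3/4  |  -29/4 ]
  [ 0  1  0   3/4  |   25/4 ]
  [ 0  0  1     0  |     -4 ]
  [ 0  0  0     1  |      3 ]
Subtract 3/4 times R4 from R2.
  [ 1  0  2  -3/4  |  -29/4 ]
  [ 0  1  0     0  |      4 ]
  [ 0  0  1     0  |     -4 ]
  [ 0  0  0     1  |      3 ]
Add 3/4 times R4 to R1.
  [ 1  0  2  0  |  -5 ]
  [ 0  1  0  0  |   4 ]
  [ 0  0  1  0  |  -4 ]
  [ 0  0  0  1  |   3 ]
Subtract 2 times R3 from R1.
  [ 1  0  0  0  |   3 ]
  [ 0  1  0  0  |   4 ]
  [ 0  0  1  0  |  -4 ]
  [ 0  0  0  1  |   3 ]
Reading off the last column: x = 3, y = 4, z = -4, w = 3.

(3, 4, -4, 3)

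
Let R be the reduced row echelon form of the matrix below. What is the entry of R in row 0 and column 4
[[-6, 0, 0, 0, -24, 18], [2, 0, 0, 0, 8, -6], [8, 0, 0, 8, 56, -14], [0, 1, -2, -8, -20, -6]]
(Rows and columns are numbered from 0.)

Multiply r1 by -1/6.
  [ 1  0   0   0    4   -3 ]
  [ 2  0   0   0    8   -6 ]
  [ 8  0   0   8   56  -14 ]
  [ 0  1  -2  -8  -20   -6 ]
Subtract 2 times r1 from r2.
  [ 1  0   0   0    4   -3 ]
  [ 0  0   0   0    0    0 ]
  [ 8  0   0   8   56  -14 ]
  [ 0  1  -2  -8  -20   -6 ]
Subtract 8 times r1 from r3.
  [ 1  0   0   0    4  -3 ]
  [ 0  0   0   0    0   0 ]
  [ 0  0   0   8   24  10 ]
  [ 0  1  -2  -8  -20  -6 ]
Swap r2 and r4.
  [ 1  0   0   0    4  -3 ]
  [ 0  1  -2  -8  -20  -6 ]
  [ 0  0   0   8   24  10 ]
  [ 0  0   0   0    0   0 ]
Multiply r3 by 1/8.
  [ 1  0   0   0    4   -3 ]
  [ 0  1  -2  -8  -20   -6 ]
  [ 0  0   0   1    3  5/4 ]
  [ 0  0   0   0    0    0 ]
Add 8 times r3 to r2.
  [ 1  0   0  0  4   -3 ]
  [ 0  1  -2  0  4    4 ]
  [ 0  0   0  1  3  5/4 ]
  [ 0  0   0  0  0    0 ]

4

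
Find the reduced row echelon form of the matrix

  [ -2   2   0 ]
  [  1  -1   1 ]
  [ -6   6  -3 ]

[[1, -1, 0], [0, 0, 1], [0, 0, 0]]

Multiply ρ1 by -1/2.
  [  1  -1   0 ]
  [  1  -1   1 ]
  [ -6   6  -3 ]
Subtract ρ1 from ρ2.
  [  1  -1   0 ]
  [  0   0   1 ]
  [ -6   6  -3 ]
Add 6 times ρ1 to ρ3.
  [ 1  -1   0 ]
  [ 0   0   1 ]
  [ 0   0  -3 ]
Add 3 times ρ2 to ρ3.
  [ 1  -1  0 ]
  [ 0   0  1 ]
  [ 0   0  0 ]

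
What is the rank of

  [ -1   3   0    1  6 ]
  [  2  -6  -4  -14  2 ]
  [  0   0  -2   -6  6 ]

rank = 3

r1 → -1·r1
r2 → r2 − 2·r1
r2 → -1/4·r2
r3 → r3 + 2·r2
r3 → -1·r3
r2 → r2 + 7/2·r3
r1 → r1 + 6·r3
The reduced form has 3 nonzero rows.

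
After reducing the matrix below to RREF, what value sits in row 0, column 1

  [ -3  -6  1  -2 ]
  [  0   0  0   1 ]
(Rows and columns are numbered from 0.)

2

r1 → -1/3·r1
  [ 1  2  -1/3  2/3 ]
  [ 0  0     0    1 ]
r1 → r1 − 2/3·r2
  [ 1  2  -1/3  0 ]
  [ 0  0     0  1 ]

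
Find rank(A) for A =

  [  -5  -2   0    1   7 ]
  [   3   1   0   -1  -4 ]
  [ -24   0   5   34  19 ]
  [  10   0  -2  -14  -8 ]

rank = 3

ρ1 → -1/5·ρ1
  [   1  2/5   0  -1/5  -7/5 ]
  [   3    1   0    -1    -4 ]
  [ -24    0   5    34    19 ]
  [  10    0  -2   -14    -8 ]
ρ2 → ρ2 − 3·ρ1
  [   1   2/5   0  -1/5  -7/5 ]
  [   0  -1/5   0  -2/5   1/5 ]
  [ -24     0   5    34    19 ]
  [  10     0  -2   -14    -8 ]
ρ3 → ρ3 + 24·ρ1
  [  1   2/5   0   -1/5   -7/5 ]
  [  0  -1/5   0   -2/5    1/5 ]
  [  0  48/5   5  146/5  -73/5 ]
  [ 10     0  -2    -14     -8 ]
ρ4 → ρ4 − 10·ρ1
  [ 1   2/5   0   -1/5   -7/5 ]
  [ 0  -1/5   0   -2/5    1/5 ]
  [ 0  48/5   5  146/5  -73/5 ]
  [ 0    -4  -2    -12      6 ]
ρ2 → -5·ρ2
  [ 1   2/5   0   -1/5   -7/5 ]
  [ 0     1   0      2     -1 ]
  [ 0  48/5   5  146/5  -73/5 ]
  [ 0    -4  -2    -12      6 ]
ρ3 → ρ3 − 48/5·ρ2
  [ 1  2/5   0  -1/5  -7/5 ]
  [ 0    1   0     2    -1 ]
  [ 0    0   5    10    -5 ]
  [ 0   -4  -2   -12     6 ]
ρ4 → ρ4 + 4·ρ2
  [ 1  2/5   0  -1/5  -7/5 ]
  [ 0    1   0     2    -1 ]
  [ 0    0   5    10    -5 ]
  [ 0    0  -2    -4     2 ]
ρ3 → 1/5·ρ3
  [ 1  2/5   0  -1/5  -7/5 ]
  [ 0    1   0     2    -1 ]
  [ 0    0   1     2    -1 ]
  [ 0    0  -2    -4     2 ]
ρ4 → ρ4 + 2·ρ3
  [ 1  2/5  0  -1/5  -7/5 ]
  [ 0    1  0     2    -1 ]
  [ 0    0  1     2    -1 ]
  [ 0    0  0     0     0 ]
ρ1 → ρ1 − 2/5·ρ2
  [ 1  0  0  -1  -1 ]
  [ 0  1  0   2  -1 ]
  [ 0  0  1   2  -1 ]
  [ 0  0  0   0   0 ]
The reduced form has 3 nonzero rows.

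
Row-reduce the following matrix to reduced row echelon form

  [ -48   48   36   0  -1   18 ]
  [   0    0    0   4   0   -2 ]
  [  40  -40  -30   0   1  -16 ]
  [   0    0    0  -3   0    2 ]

ρ1 := -1/48·ρ1
ρ3 := ρ3 − 40·ρ1
ρ2 := 1/4·ρ2
ρ4 := ρ4 + 3·ρ2
ρ3 := 6·ρ3
ρ4 := 2·ρ4
ρ3 := ρ3 + 6·ρ4
ρ2 := ρ2 + 1/2·ρ4
ρ1 := ρ1 + 3/8·ρ4
ρ1 := ρ1 − 1/48·ρ3

[[1, -1, -3/4, 0, 0, 0], [0, 0, 0, 1, 0, 0], [0, 0, 0, 0, 1, 0], [0, 0, 0, 0, 0, 1]]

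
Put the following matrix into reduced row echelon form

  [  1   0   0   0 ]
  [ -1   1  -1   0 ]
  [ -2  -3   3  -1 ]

R2 := R2 + R1
  [  1   0   0   0 ]
  [  0   1  -1   0 ]
  [ -2  -3   3  -1 ]
R3 := R3 + 2·R1
  [ 1   0   0   0 ]
  [ 0   1  -1   0 ]
  [ 0  -3   3  -1 ]
R3 := R3 + 3·R2
  [ 1  0   0   0 ]
  [ 0  1  -1   0 ]
  [ 0  0   0  -1 ]
R3 := -1·R3
  [ 1  0   0  0 ]
  [ 0  1  -1  0 ]
  [ 0  0   0  1 ]

[[1, 0, 0, 0], [0, 1, -1, 0], [0, 0, 0, 1]]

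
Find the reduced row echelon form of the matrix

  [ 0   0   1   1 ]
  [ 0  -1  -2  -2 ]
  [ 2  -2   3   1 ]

R1 <=> R3
  [ 2  -2   3   1 ]
  [ 0  -1  -2  -2 ]
  [ 0   0   1   1 ]
R1 ← 1/2·R1
  [ 1  -1  3/2  1/2 ]
  [ 0  -1   -2   -2 ]
  [ 0   0    1    1 ]
R2 ← -1·R2
  [ 1  -1  3/2  1/2 ]
  [ 0   1    2    2 ]
  [ 0   0    1    1 ]
R2 ← R2 − 2·R3
  [ 1  -1  3/2  1/2 ]
  [ 0   1    0    0 ]
  [ 0   0    1    1 ]
R1 ← R1 − 3/2·R3
  [ 1  -1  0  -1 ]
  [ 0   1  0   0 ]
  [ 0   0  1   1 ]
R1 ← R1 + R2
  [ 1  0  0  -1 ]
  [ 0  1  0   0 ]
  [ 0  0  1   1 ]

[[1, 0, 0, -1], [0, 1, 0, 0], [0, 0, 1, 1]]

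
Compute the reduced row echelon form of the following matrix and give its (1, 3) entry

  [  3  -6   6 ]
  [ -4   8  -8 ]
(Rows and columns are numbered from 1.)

2

Multiply ρ1 by 1/3.
  [  1  -2   2 ]
  [ -4   8  -8 ]
Add 4 times ρ1 to ρ2.
  [ 1  -2  2 ]
  [ 0   0  0 ]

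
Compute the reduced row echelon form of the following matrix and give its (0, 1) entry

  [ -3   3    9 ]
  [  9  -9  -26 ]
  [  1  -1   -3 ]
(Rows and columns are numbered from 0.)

-1

ρ1 := -1/3·ρ1
ρ2 := ρ2 − 9·ρ1
ρ3 := ρ3 − ρ1
ρ1 := ρ1 + 3·ρ2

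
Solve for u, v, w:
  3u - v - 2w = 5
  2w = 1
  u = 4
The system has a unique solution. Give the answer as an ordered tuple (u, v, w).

Form the augmented matrix and row-reduce:
  [ 3  -1  -2  |  5 ]
  [ 0   0   2  |  1 ]
  [ 1   0   0  |  4 ]
R1 → 1/3·R1
  [ 1  -1/3  -2/3  |  5/3 ]
  [ 0     0     2  |    1 ]
  [ 1     0     0  |    4 ]
R3 → R3 − R1
  [ 1  -1/3  -2/3  |  5/3 ]
  [ 0     0     2  |    1 ]
  [ 0   1/3   2/3  |  7/3 ]
R2 ↔ R3
  [ 1  -1/3  -2/3  |  5/3 ]
  [ 0   1/3   2/3  |  7/3 ]
  [ 0     0     2  |    1 ]
R2 → 3·R2
  [ 1  -1/3  -2/3  |  5/3 ]
  [ 0     1     2  |    7 ]
  [ 0     0     2  |    1 ]
R3 → 1/2·R3
  [ 1  -1/3  -2/3  |  5/3 ]
  [ 0     1     2  |    7 ]
  [ 0     0     1  |  1/2 ]
R2 → R2 − 2·R3
  [ 1  -1/3  -2/3  |  5/3 ]
  [ 0     1     0  |    6 ]
  [ 0     0     1  |  1/2 ]
R1 → R1 + 2/3·R3
  [ 1  -1/3  0  |    2 ]
  [ 0     1  0  |    6 ]
  [ 0     0  1  |  1/2 ]
R1 → R1 + 1/3·R2
  [ 1  0  0  |    4 ]
  [ 0  1  0  |    6 ]
  [ 0  0  1  |  1/2 ]
Reading off the last column: u = 4, v = 6, w = 1/2.

(4, 6, 1/2)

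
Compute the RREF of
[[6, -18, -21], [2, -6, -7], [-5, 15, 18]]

r1 ← 1/6·r1
  [  1  -3  -7/2 ]
  [  2  -6    -7 ]
  [ -5  15    18 ]
r2 ← r2 − 2·r1
  [  1  -3  -7/2 ]
  [  0   0     0 ]
  [ -5  15    18 ]
r3 ← r3 + 5·r1
  [ 1  -3  -7/2 ]
  [ 0   0     0 ]
  [ 0   0   1/2 ]
r2 ↔ r3
  [ 1  -3  -7/2 ]
  [ 0   0   1/2 ]
  [ 0   0     0 ]
r2 ← 2·r2
  [ 1  -3  -7/2 ]
  [ 0   0     1 ]
  [ 0   0     0 ]
r1 ← r1 + 7/2·r2
  [ 1  -3  0 ]
  [ 0   0  1 ]
  [ 0   0  0 ]

[[1, -3, 0], [0, 0, 1], [0, 0, 0]]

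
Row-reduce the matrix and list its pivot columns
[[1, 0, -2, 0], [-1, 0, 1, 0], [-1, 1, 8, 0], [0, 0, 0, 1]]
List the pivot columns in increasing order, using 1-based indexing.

r2 := r2 + r1
r3 := r3 + r1
r2 ↔ r3
r3 := -1·r3
r2 := r2 − 6·r3
r1 := r1 + 2·r3
Pivot columns are the columns containing a leading 1.

1, 2, 3, 4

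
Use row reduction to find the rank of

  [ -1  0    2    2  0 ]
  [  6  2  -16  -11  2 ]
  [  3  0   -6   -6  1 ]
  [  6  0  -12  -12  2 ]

ρ1 → -1·ρ1
  [ 1  0   -2   -2  0 ]
  [ 6  2  -16  -11  2 ]
  [ 3  0   -6   -6  1 ]
  [ 6  0  -12  -12  2 ]
ρ2 → ρ2 − 6·ρ1
  [ 1  0   -2   -2  0 ]
  [ 0  2   -4    1  2 ]
  [ 3  0   -6   -6  1 ]
  [ 6  0  -12  -12  2 ]
ρ3 → ρ3 − 3·ρ1
  [ 1  0   -2   -2  0 ]
  [ 0  2   -4    1  2 ]
  [ 0  0    0    0  1 ]
  [ 6  0  -12  -12  2 ]
ρ4 → ρ4 − 6·ρ1
  [ 1  0  -2  -2  0 ]
  [ 0  2  -4   1  2 ]
  [ 0  0   0   0  1 ]
  [ 0  0   0   0  2 ]
ρ2 → 1/2·ρ2
  [ 1  0  -2   -2  0 ]
  [ 0  1  -2  1/2  1 ]
  [ 0  0   0    0  1 ]
  [ 0  0   0    0  2 ]
ρ4 → ρ4 − 2·ρ3
  [ 1  0  -2   -2  0 ]
  [ 0  1  -2  1/2  1 ]
  [ 0  0   0    0  1 ]
  [ 0  0   0    0  0 ]
ρ2 → ρ2 − ρ3
  [ 1  0  -2   -2  0 ]
  [ 0  1  -2  1/2  0 ]
  [ 0  0   0    0  1 ]
  [ 0  0   0    0  0 ]
The reduced form has 3 nonzero rows.

rank = 3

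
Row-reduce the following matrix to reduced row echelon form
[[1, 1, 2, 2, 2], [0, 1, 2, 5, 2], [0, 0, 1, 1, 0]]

[[1, 0, 0, -3, 0], [0, 1, 0, 3, 2], [0, 0, 1, 1, 0]]

r2 ← r2 − 2·r3
  [ 1  1  2  2  2 ]
  [ 0  1  0  3  2 ]
  [ 0  0  1  1  0 ]
r1 ← r1 − 2·r3
  [ 1  1  0  0  2 ]
  [ 0  1  0  3  2 ]
  [ 0  0  1  1  0 ]
r1 ← r1 − r2
  [ 1  0  0  -3  0 ]
  [ 0  1  0   3  2 ]
  [ 0  0  1   1  0 ]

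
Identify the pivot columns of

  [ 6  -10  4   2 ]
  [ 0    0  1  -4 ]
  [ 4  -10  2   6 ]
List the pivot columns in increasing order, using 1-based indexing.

Multiply r1 by 1/6.
  [ 1  -5/3  2/3  1/3 ]
  [ 0     0    1   -4 ]
  [ 4   -10    2    6 ]
Subtract 4 times r1 from r3.
  [ 1   -5/3   2/3   1/3 ]
  [ 0      0     1    -4 ]
  [ 0  -10/3  -2/3  14/3 ]
Swap r2 and r3.
  [ 1   -5/3   2/3   1/3 ]
  [ 0  -10/3  -2/3  14/3 ]
  [ 0      0     1    -4 ]
Multiply r2 by -3/10.
  [ 1  -5/3  2/3   1/3 ]
  [ 0     1  1/5  -7/5 ]
  [ 0     0    1    -4 ]
Subtract 1/5 times r3 from r2.
  [ 1  -5/3  2/3   1/3 ]
  [ 0     1    0  -3/5 ]
  [ 0     0    1    -4 ]
Subtract 2/3 times r3 from r1.
  [ 1  -5/3  0     3 ]
  [ 0     1  0  -3/5 ]
  [ 0     0  1    -4 ]
Add 5/3 times r2 to r1.
  [ 1  0  0     2 ]
  [ 0  1  0  -3/5 ]
  [ 0  0  1    -4 ]
Pivot columns are the columns containing a leading 1.

1, 2, 3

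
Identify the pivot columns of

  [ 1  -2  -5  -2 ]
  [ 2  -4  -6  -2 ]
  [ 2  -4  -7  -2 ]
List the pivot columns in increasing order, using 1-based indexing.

r2 ← r2 − 2·r1
  [ 1  -2  -5  -2 ]
  [ 0   0   4   2 ]
  [ 2  -4  -7  -2 ]
r3 ← r3 − 2·r1
  [ 1  -2  -5  -2 ]
  [ 0   0   4   2 ]
  [ 0   0   3   2 ]
r2 ← 1/4·r2
  [ 1  -2  -5   -2 ]
  [ 0   0   1  1/2 ]
  [ 0   0   3    2 ]
r3 ← r3 − 3·r2
  [ 1  -2  -5   -2 ]
  [ 0   0   1  1/2 ]
  [ 0   0   0  1/2 ]
r3 ← 2·r3
  [ 1  -2  -5   -2 ]
  [ 0   0   1  1/2 ]
  [ 0   0   0    1 ]
r2 ← r2 − 1/2·r3
  [ 1  -2  -5  -2 ]
  [ 0   0   1   0 ]
  [ 0   0   0   1 ]
r1 ← r1 + 2·r3
  [ 1  -2  -5  0 ]
  [ 0   0   1  0 ]
  [ 0   0   0  1 ]
r1 ← r1 + 5·r2
  [ 1  -2  0  0 ]
  [ 0   0  1  0 ]
  [ 0   0  0  1 ]
Pivot columns are the columns containing a leading 1.

1, 3, 4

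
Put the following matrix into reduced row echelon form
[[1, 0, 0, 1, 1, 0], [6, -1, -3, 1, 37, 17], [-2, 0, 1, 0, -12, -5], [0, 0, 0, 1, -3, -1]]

[[1, 0, 0, 0, 4, 1], [0, 1, 0, 0, -4, -3], [0, 0, 1, 0, -4, -3], [0, 0, 0, 1, -3, -1]]

R2 -> R2 − 6·R1
R3 -> R3 + 2·R1
R2 -> -1·R2
R3 -> R3 − 2·R4
R2 -> R2 − 5·R4
R1 -> R1 − R4
R2 -> R2 − 3·R3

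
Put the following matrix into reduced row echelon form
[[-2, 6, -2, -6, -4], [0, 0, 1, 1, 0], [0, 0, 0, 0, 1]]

R1 → -1/2·R1
R1 → R1 − 2·R3
R1 → R1 − R2

[[1, -3, 0, 2, 0], [0, 0, 1, 1, 0], [0, 0, 0, 0, 1]]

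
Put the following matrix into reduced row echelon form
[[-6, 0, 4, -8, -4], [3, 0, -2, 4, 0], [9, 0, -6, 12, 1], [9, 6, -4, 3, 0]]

[[1, 0, -2/3, 4/3, 0], [0, 1, 1/3, -3/2, 0], [0, 0, 0, 0, 1], [0, 0, 0, 0, 0]]

R1 -> -1/6·R1
  [ 1  0  -2/3  4/3  2/3 ]
  [ 3  0    -2    4    0 ]
  [ 9  0    -6   12    1 ]
  [ 9  6    -4    3    0 ]
R2 -> R2 − 3·R1
  [ 1  0  -2/3  4/3  2/3 ]
  [ 0  0     0    0   -2 ]
  [ 9  0    -6   12    1 ]
  [ 9  6    -4    3    0 ]
R3 -> R3 − 9·R1
  [ 1  0  -2/3  4/3  2/3 ]
  [ 0  0     0    0   -2 ]
  [ 0  0     0    0   -5 ]
  [ 9  6    -4    3    0 ]
R4 -> R4 − 9·R1
  [ 1  0  -2/3  4/3  2/3 ]
  [ 0  0     0    0   -2 ]
  [ 0  0     0    0   -5 ]
  [ 0  6     2   -9   -6 ]
R2 <=> R4
  [ 1  0  -2/3  4/3  2/3 ]
  [ 0  6     2   -9   -6 ]
  [ 0  0     0    0   -5 ]
  [ 0  0     0    0   -2 ]
R2 -> 1/6·R2
  [ 1  0  -2/3   4/3  2/3 ]
  [ 0  1   1/3  -3/2   -1 ]
  [ 0  0     0     0   -5 ]
  [ 0  0     0     0   -2 ]
R3 -> -1/5·R3
  [ 1  0  -2/3   4/3  2/3 ]
  [ 0  1   1/3  -3/2   -1 ]
  [ 0  0     0     0    1 ]
  [ 0  0     0     0   -2 ]
R4 -> R4 + 2·R3
  [ 1  0  -2/3   4/3  2/3 ]
  [ 0  1   1/3  -3/2   -1 ]
  [ 0  0     0     0    1 ]
  [ 0  0     0     0    0 ]
R2 -> R2 + R3
  [ 1  0  -2/3   4/3  2/3 ]
  [ 0  1   1/3  -3/2    0 ]
  [ 0  0     0     0    1 ]
  [ 0  0     0     0    0 ]
R1 -> R1 − 2/3·R3
  [ 1  0  -2/3   4/3  0 ]
  [ 0  1   1/3  -3/2  0 ]
  [ 0  0     0     0  1 ]
  [ 0  0     0     0  0 ]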